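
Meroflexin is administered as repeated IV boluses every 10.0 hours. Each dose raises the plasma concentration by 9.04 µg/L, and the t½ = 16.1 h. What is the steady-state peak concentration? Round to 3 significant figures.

k = ln 2 / 16.1 = 0.04305 h⁻¹
Fraction remaining after one interval: e^(−kτ) = e^(−0.04305 × 10.0) = 0.6502
R = 1 / (1 − 0.6502) = 2.859
Css,max = 9.04 × 2.859 ≈ 25.8 µg/L

25.8 µg/L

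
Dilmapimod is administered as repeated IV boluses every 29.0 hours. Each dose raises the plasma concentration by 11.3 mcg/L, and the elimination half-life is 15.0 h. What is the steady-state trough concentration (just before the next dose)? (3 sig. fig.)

4.01 mcg/L

k = ln 2 / 15.0 = 0.04621 h⁻¹
Fraction remaining after one interval: e^(−kτ) = e^(−0.04621 × 29.0) = 0.2618
R = 1 / (1 − 0.2618) = 1.355
Css,max = 11.3 × 1.355 = 15.31 mcg/L
Css,min = Css,max × e^(−kτ) = 15.31 × 0.2618 ≈ 4.01 mcg/L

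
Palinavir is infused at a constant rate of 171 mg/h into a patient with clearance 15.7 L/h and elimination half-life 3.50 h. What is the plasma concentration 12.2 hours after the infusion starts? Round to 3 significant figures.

9.92 mg/L

Css = rate / CL = 171 / 15.7 = 10.89 mg/L
k = ln 2 / 3.50 = 0.1980 h⁻¹
C(t) = Css (1 − e^(−kt)) = 10.89 × (1 − e^(−2.416)) = 10.89 × 0.9107 ≈ 9.92 mg/L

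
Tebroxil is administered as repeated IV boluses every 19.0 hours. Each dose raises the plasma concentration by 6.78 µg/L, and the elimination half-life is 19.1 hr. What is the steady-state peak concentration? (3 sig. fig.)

13.6 µg/L

k = ln 2 / 19.1 = 0.03629 hr⁻¹
Fraction remaining after one interval: e^(−kτ) = e^(−0.03629 × 19.0) = 0.5018
R = 1 / (1 − 0.5018) = 2.007
Css,max = 6.78 × 2.007 ≈ 13.6 µg/L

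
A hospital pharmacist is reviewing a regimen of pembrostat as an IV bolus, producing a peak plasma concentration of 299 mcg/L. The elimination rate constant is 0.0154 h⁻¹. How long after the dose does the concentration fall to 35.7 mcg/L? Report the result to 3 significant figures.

C(t) = C₀ e^(−kt)  ⇒  t = ln(C₀/C) / k
t = ln(299/35.7) / 0.01540 = 2.125 / 0.01540 ≈ 138 hours

138 hours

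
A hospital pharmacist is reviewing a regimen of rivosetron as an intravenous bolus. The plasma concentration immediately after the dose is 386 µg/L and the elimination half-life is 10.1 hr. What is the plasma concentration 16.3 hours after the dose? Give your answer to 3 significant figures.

126 µg/L

k = ln 2 / 10.1 = 0.06863 hr⁻¹
C(t) = C₀ e^(−kt) = 386 × e^(−0.06863 × 16.3) = 386 × e^(−1.119) = 386 × 0.3267 ≈ 126 µg/L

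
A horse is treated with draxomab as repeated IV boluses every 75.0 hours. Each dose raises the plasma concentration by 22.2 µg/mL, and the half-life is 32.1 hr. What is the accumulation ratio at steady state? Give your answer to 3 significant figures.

k = ln 2 / 32.1 = 0.02159 hr⁻¹
Fraction remaining after one interval: e^(−kτ) = e^(−0.02159 × 75.0) = 0.1980
R = 1 / (1 − 0.1980) = 1 / 0.8020 ≈ 1.25

1.25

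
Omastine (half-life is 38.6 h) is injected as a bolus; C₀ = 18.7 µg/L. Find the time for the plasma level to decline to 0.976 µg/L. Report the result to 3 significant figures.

k = ln 2 / 38.6 = 0.01796 h⁻¹
C(t) = C₀ e^(−kt)  ⇒  t = ln(C₀/C) / k
t = ln(18.7/0.976) / 0.01796 = 2.953 / 0.01796 ≈ 164 hours

164 hours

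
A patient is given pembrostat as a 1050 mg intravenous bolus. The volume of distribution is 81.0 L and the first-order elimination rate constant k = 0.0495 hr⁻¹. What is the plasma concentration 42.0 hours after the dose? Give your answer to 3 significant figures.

C₀ = dose / V = 1050 / 81.0 = 12.96 µg/mL
C(t) = C₀ e^(−kt) = 12.96 × e^(−0.04950 × 42.0) = 12.96 × e^(−2.079) = 12.96 × 0.1251 ≈ 1.62 µg/mL

1.62 µg/mL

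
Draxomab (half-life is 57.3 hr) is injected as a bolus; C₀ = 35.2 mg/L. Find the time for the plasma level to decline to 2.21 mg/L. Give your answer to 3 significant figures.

k = ln 2 / 57.3 = 0.01210 hr⁻¹
C(t) = C₀ e^(−kt)  ⇒  t = ln(C₀/C) / k
t = ln(35.2/2.21) / 0.01210 = 2.768 / 0.01210 ≈ 229 hours

229 hours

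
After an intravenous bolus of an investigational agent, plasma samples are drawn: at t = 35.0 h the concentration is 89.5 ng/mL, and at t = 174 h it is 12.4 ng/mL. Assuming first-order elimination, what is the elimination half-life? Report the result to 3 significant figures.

48.7 hours

k = ln(C₁/C₂) / (t₂ − t₁) = ln(89.5/12.4) / (174 − 35.0)
  = 1.977 / 139.0 = 0.01422 h⁻¹
t½ = ln 2 / k = ln 2 / 0.01422 ≈ 48.7 hours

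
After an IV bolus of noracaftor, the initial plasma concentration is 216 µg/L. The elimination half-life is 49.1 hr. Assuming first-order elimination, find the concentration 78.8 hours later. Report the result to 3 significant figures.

k = ln 2 / 49.1 = 0.01412 hr⁻¹
C(t) = C₀ e^(−kt) = 216 × e^(−0.01412 × 78.8) = 216 × e^(−1.112) = 216 × 0.3288 ≈ 71.0 µg/L

71.0 µg/L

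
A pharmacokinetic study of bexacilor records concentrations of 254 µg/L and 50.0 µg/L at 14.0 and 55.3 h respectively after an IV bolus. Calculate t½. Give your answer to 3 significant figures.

k = ln(C₁/C₂) / (t₂ − t₁) = ln(254/50.0) / (55.3 − 14.0)
  = 1.625 / 41.30 = 0.03935 h⁻¹
t½ = ln 2 / k = ln 2 / 0.03935 ≈ 17.6 hours

17.6 hours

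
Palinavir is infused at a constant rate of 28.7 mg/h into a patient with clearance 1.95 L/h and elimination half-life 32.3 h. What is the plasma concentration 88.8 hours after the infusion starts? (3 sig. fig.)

12.5 mg/L

Css = rate / CL = 28.7 / 1.95 = 14.72 mg/L
k = ln 2 / 32.3 = 0.02146 h⁻¹
C(t) = Css (1 − e^(−kt)) = 14.72 × (1 − e^(−1.906)) = 14.72 × 0.8513 ≈ 12.5 mg/L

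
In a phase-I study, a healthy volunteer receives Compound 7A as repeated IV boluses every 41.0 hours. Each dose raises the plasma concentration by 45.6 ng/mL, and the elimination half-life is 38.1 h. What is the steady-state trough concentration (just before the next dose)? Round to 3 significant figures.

41.1 ng/mL

k = ln 2 / 38.1 = 0.01819 h⁻¹
Fraction remaining after one interval: e^(−kτ) = e^(−0.01819 × 41.0) = 0.4743
R = 1 / (1 − 0.4743) = 1.902
Css,max = 45.6 × 1.902 = 86.74 ng/mL
Css,min = Css,max × e^(−kτ) = 86.74 × 0.4743 ≈ 41.1 ng/mL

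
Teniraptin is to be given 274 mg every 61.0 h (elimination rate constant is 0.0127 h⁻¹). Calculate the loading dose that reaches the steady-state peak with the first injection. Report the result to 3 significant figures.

508 mg

Accumulation ratio R = 1 / (1 − e^(−kτ)) = 1 / (1 − e^(−0.01270×61.0)) = 1 / (1 − 0.4608) = 1.855
Loading dose = maintenance dose × R = 274 × 1.855 ≈ 508 mg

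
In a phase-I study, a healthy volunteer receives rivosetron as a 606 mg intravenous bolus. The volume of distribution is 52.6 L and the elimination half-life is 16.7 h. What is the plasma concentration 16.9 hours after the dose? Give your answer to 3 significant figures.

C₀ = dose / V = 606 / 52.6 = 11.52 mg/L
k = ln 2 / 16.7 = 0.04151 h⁻¹
C(t) = C₀ e^(−kt) = 11.52 × e^(−0.04151 × 16.9) = 11.52 × e^(−0.7014) = 11.52 × 0.4959 ≈ 5.71 mg/L

5.71 mg/L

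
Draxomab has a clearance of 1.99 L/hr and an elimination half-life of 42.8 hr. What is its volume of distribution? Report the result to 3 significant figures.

k = ln 2 / t½ = ln 2 / 42.8 = 0.01620 hr⁻¹
V = CL / k = 1.99 / 0.01620 ≈ 123 L

123 L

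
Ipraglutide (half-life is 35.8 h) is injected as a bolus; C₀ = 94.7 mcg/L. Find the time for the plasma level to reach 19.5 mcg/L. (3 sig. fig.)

81.6 hours

k = ln 2 / 35.8 = 0.01936 h⁻¹
C(t) = C₀ e^(−kt)  ⇒  t = ln(C₀/C) / k
t = ln(94.7/19.5) / 0.01936 = 1.580 / 0.01936 ≈ 81.6 hours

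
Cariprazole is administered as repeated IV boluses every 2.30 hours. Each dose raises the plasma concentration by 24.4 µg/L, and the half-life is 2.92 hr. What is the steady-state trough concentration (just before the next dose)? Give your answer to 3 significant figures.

k = ln 2 / 2.92 = 0.2374 hr⁻¹
Fraction remaining after one interval: e^(−kτ) = e^(−0.2374 × 2.30) = 0.5793
R = 1 / (1 − 0.5793) = 2.377
Css,max = 24.4 × 2.377 = 58.00 µg/L
Css,min = Css,max × e^(−kτ) = 58.00 × 0.5793 ≈ 33.6 µg/L

33.6 µg/L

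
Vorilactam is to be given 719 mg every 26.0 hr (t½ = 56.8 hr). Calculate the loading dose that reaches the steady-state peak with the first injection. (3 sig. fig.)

k = ln 2 / 56.8 = 0.01220 hr⁻¹
Accumulation ratio R = 1 / (1 − e^(−kτ)) = 1 / (1 − e^(−0.01220×26.0)) = 1 / (1 − 0.7281) = 3.678
Loading dose = maintenance dose × R = 719 × 3.678 ≈ 2640 mg

2640 mg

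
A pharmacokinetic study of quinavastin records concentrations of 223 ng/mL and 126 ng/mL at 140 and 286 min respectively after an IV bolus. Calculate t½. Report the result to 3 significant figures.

k = ln(C₁/C₂) / (t₂ − t₁) = ln(223/126) / (286 − 140)
  = 0.5709 / 146.0 = 0.003910 min⁻¹
t½ = ln 2 / k = ln 2 / 0.003910 ≈ 177 minutes

177 minutes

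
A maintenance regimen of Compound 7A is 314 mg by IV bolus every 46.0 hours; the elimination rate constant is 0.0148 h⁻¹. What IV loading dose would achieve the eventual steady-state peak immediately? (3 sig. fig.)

Accumulation ratio R = 1 / (1 − e^(−kτ)) = 1 / (1 − e^(−0.01480×46.0)) = 1 / (1 − 0.5062) = 2.025
Loading dose = maintenance dose × R = 314 × 2.025 ≈ 636 mg

636 mg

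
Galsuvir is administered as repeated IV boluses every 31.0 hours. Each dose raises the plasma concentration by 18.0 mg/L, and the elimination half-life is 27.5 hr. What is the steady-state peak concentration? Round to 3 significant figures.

k = ln 2 / 27.5 = 0.02521 hr⁻¹
Fraction remaining after one interval: e^(−kτ) = e^(−0.02521 × 31.0) = 0.4578
R = 1 / (1 − 0.4578) = 1.844
Css,max = 18.0 × 1.844 ≈ 33.2 mg/L

33.2 mg/L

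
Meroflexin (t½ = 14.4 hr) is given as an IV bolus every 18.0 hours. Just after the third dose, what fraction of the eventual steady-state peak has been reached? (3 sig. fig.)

k = ln 2 / 14.4 = 0.04814 hr⁻¹
f_n = 1 − e^(−nkτ) = 1 − e^(−3 × 0.04814 × 18.0) = 1 − e^(−2.599) = 1 − 0.07433 ≈ 0.926

0.926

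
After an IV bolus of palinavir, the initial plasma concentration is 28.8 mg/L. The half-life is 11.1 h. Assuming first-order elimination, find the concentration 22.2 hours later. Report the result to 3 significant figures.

7.20 mg/L

k = ln 2 / 11.1 = 0.06245 h⁻¹
22.2 h is 2.000 half-lives, so C = 28.8 × (1/2)^2.000 = 28.8 × 0.2500 ≈ 7.20 mg/L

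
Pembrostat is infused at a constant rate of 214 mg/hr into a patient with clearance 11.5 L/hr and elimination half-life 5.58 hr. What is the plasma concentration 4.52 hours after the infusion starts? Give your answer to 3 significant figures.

Css = rate / CL = 214 / 11.5 = 18.61 µg/mL
k = ln 2 / 5.58 = 0.1242 hr⁻¹
C(t) = Css (1 − e^(−kt)) = 18.61 × (1 − e^(−0.5615)) = 18.61 × 0.4296 ≈ 7.99 µg/mL

7.99 µg/mL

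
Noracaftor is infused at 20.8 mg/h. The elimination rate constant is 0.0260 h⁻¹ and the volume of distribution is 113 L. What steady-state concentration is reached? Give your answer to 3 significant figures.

CL = k · V = 0.0260 × 113 = 2.938 L/h
Css = rate / CL = 20.8 / 2.938 ≈ 7.08 µg/mL

7.08 µg/mL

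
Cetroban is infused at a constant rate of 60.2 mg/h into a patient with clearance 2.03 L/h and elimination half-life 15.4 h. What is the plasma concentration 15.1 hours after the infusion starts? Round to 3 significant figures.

14.6 mg/L

Css = rate / CL = 60.2 / 2.03 = 29.66 mg/L
k = ln 2 / 15.4 = 0.04501 h⁻¹
C(t) = Css (1 − e^(−kt)) = 29.66 × (1 − e^(−0.6796)) = 29.66 × 0.4932 ≈ 14.6 mg/L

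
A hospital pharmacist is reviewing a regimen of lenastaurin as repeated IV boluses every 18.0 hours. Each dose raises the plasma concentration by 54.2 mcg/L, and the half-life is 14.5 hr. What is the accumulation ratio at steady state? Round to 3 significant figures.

k = ln 2 / 14.5 = 0.04780 hr⁻¹
Fraction remaining after one interval: e^(−kτ) = e^(−0.04780 × 18.0) = 0.4230
R = 1 / (1 − 0.4230) = 1 / 0.5770 ≈ 1.73

1.73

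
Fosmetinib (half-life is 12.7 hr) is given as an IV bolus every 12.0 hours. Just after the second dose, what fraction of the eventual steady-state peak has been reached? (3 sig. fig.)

k = ln 2 / 12.7 = 0.05458 hr⁻¹
f_n = 1 − e^(−nkτ) = 1 − e^(−2 × 0.05458 × 12.0) = 1 − e^(−1.310) = 1 − 0.2699 ≈ 0.730

0.730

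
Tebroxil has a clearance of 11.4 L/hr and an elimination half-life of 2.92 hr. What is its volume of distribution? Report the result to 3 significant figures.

k = ln 2 / t½ = ln 2 / 2.92 = 0.2374 hr⁻¹
V = CL / k = 11.4 / 0.2374 ≈ 48.0 L

48.0 L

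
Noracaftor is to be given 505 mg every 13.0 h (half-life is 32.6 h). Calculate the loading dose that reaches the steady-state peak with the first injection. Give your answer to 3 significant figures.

k = ln 2 / 32.6 = 0.02126 h⁻¹
Accumulation ratio R = 1 / (1 − e^(−kτ)) = 1 / (1 − e^(−0.02126×13.0)) = 1 / (1 − 0.7585) = 4.141
Loading dose = maintenance dose × R = 505 × 4.141 ≈ 2090 mg

2090 mg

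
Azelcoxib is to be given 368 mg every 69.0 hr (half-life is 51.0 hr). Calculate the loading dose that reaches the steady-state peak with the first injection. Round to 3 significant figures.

605 mg

k = ln 2 / 51.0 = 0.01359 hr⁻¹
Accumulation ratio R = 1 / (1 − e^(−kτ)) = 1 / (1 − e^(−0.01359×69.0)) = 1 / (1 − 0.3915) = 1.643
Loading dose = maintenance dose × R = 368 × 1.643 ≈ 605 mg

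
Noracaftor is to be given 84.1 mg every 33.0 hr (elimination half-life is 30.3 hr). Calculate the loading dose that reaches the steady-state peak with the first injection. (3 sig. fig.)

159 mg

k = ln 2 / 30.3 = 0.02288 hr⁻¹
Accumulation ratio R = 1 / (1 − e^(−kτ)) = 1 / (1 − e^(−0.02288×33.0)) = 1 / (1 − 0.4701) = 1.887
Loading dose = maintenance dose × R = 84.1 × 1.887 ≈ 159 mg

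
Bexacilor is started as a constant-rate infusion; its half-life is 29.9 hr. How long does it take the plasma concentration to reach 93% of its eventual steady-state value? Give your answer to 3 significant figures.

115 hours

k = ln 2 / 29.9 = 0.02318 hr⁻¹
f = 1 − e^(−kt)  ⇒  t = −ln(1 − f) / k
t = −ln(1 − 0.93) / 0.02318 = 2.659 / 0.02318 ≈ 115 hours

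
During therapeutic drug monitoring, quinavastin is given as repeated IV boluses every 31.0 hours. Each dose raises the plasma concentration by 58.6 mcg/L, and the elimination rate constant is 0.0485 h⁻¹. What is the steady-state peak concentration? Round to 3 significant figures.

75.4 mcg/L

Fraction remaining after one interval: e^(−kτ) = e^(−0.04850 × 31.0) = 0.2224
R = 1 / (1 − 0.2224) = 1.286
Css,max = 58.6 × 1.286 ≈ 75.4 mcg/L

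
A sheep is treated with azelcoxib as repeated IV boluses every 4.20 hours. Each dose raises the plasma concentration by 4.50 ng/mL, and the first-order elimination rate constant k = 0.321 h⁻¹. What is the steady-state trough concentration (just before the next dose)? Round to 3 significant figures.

1.58 ng/mL

Fraction remaining after one interval: e^(−kτ) = e^(−0.3210 × 4.20) = 0.2597
R = 1 / (1 − 0.2597) = 1.351
Css,max = 4.50 × 1.351 = 6.079 ng/mL
Css,min = Css,max × e^(−kτ) = 6.079 × 0.2597 ≈ 1.58 ng/mL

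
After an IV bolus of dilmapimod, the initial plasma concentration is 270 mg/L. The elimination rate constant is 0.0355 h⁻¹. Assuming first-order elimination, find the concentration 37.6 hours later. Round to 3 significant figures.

71.1 mg/L

C(t) = C₀ e^(−kt) = 270 × e^(−0.03550 × 37.6) = 270 × e^(−1.335) = 270 × 0.2632 ≈ 71.1 mg/L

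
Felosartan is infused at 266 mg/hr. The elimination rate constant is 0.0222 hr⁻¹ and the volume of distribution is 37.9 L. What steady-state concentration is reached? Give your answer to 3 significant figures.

CL = k · V = 0.0222 × 37.9 = 0.8414 L/hr
Css = rate / CL = 266 / 0.8414 ≈ 316 µg/mL

316 µg/mL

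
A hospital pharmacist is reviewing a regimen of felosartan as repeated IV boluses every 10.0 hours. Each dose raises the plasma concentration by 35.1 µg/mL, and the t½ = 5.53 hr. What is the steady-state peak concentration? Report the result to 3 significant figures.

k = ln 2 / 5.53 = 0.1253 hr⁻¹
Fraction remaining after one interval: e^(−kτ) = e^(−0.1253 × 10.0) = 0.2855
R = 1 / (1 − 0.2855) = 1.400
Css,max = 35.1 × 1.400 ≈ 49.1 µg/mL

49.1 µg/mL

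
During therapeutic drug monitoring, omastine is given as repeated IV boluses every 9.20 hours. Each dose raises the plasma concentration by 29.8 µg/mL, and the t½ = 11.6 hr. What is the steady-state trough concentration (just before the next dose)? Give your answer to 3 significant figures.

k = ln 2 / 11.6 = 0.05975 hr⁻¹
Fraction remaining after one interval: e^(−kτ) = e^(−0.05975 × 9.20) = 0.5771
R = 1 / (1 − 0.5771) = 2.365
Css,max = 29.8 × 2.365 = 70.47 µg/mL
Css,min = Css,max × e^(−kτ) = 70.47 × 0.5771 ≈ 40.7 µg/mL

40.7 µg/mL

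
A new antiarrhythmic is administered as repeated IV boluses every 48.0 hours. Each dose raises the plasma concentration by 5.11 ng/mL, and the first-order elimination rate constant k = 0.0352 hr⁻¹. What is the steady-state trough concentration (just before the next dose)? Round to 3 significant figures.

Fraction remaining after one interval: e^(−kτ) = e^(−0.03520 × 48.0) = 0.1846
R = 1 / (1 − 0.1846) = 1.226
Css,max = 5.11 × 1.226 = 6.267 ng/mL
Css,min = Css,max × e^(−kτ) = 6.267 × 0.1846 ≈ 1.16 ng/mL

1.16 ng/mL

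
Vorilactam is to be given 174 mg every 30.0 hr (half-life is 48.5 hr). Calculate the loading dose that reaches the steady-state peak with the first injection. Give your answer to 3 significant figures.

499 mg

k = ln 2 / 48.5 = 0.01429 hr⁻¹
Accumulation ratio R = 1 / (1 − e^(−kτ)) = 1 / (1 − e^(−0.01429×30.0)) = 1 / (1 − 0.6513) = 2.868
Loading dose = maintenance dose × R = 174 × 2.868 ≈ 499 mg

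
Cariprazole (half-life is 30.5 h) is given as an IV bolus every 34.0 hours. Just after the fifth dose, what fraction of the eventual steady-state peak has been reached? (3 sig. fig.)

k = ln 2 / 30.5 = 0.02273 h⁻¹
f_n = 1 − e^(−nkτ) = 1 − e^(−5 × 0.02273 × 34.0) = 1 − e^(−3.863) = 1 − 0.02100 ≈ 0.979

0.979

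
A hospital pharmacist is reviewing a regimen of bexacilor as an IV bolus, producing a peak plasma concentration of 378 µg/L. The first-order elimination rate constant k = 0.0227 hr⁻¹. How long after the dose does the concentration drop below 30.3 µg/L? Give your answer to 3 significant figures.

C(t) = C₀ e^(−kt)  ⇒  t = ln(C₀/C) / k
t = ln(378/30.3) / 0.02270 = 2.524 / 0.02270 ≈ 111 hours

111 hours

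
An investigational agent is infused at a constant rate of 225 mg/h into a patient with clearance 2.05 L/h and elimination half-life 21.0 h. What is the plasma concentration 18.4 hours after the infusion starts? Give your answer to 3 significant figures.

Css = rate / CL = 225 / 2.05 = 109.8 mg/L
k = ln 2 / 21.0 = 0.03301 h⁻¹
C(t) = Css (1 − e^(−kt)) = 109.8 × (1 − e^(−0.6073)) = 109.8 × 0.4552 ≈ 50.0 mg/L

50.0 mg/L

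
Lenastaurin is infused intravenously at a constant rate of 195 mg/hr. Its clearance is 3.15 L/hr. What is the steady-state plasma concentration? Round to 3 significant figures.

61.9 µg/mL

Css = infusion rate / CL = 195 / 3.15 ≈ 61.9 µg/mL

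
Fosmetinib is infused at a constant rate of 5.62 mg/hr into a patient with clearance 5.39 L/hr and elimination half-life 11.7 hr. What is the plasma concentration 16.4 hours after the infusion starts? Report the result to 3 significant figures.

Css = rate / CL = 5.62 / 5.39 = 1.043 µg/mL
k = ln 2 / 11.7 = 0.05924 hr⁻¹
C(t) = Css (1 − e^(−kt)) = 1.043 × (1 − e^(−0.9716)) = 1.043 × 0.6215 ≈ 0.648 µg/mL

0.648 µg/mL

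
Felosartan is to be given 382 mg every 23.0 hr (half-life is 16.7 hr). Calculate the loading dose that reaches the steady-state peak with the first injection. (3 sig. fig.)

621 mg

k = ln 2 / 16.7 = 0.04151 hr⁻¹
Accumulation ratio R = 1 / (1 − e^(−kτ)) = 1 / (1 − e^(−0.04151×23.0)) = 1 / (1 − 0.3850) = 1.626
Loading dose = maintenance dose × R = 382 × 1.626 ≈ 621 mg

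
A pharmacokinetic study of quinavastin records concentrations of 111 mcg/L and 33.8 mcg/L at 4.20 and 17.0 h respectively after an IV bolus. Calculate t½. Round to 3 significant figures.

k = ln(C₁/C₂) / (t₂ − t₁) = ln(111/33.8) / (17.0 − 4.20)
  = 1.189 / 12.80 = 0.09290 h⁻¹
t½ = ln 2 / k = ln 2 / 0.09290 ≈ 7.46 hours

7.46 hours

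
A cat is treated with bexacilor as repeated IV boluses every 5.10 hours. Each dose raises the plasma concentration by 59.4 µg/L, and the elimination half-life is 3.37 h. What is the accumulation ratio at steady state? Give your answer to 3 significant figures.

1.54

k = ln 2 / 3.37 = 0.2057 h⁻¹
Fraction remaining after one interval: e^(−kτ) = e^(−0.2057 × 5.10) = 0.3503
R = 1 / (1 − 0.3503) = 1 / 0.6497 ≈ 1.54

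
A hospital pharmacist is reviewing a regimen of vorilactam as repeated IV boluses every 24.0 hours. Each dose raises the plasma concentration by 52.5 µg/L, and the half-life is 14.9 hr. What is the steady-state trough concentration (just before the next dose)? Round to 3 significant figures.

k = ln 2 / 14.9 = 0.04652 hr⁻¹
Fraction remaining after one interval: e^(−kτ) = e^(−0.04652 × 24.0) = 0.3274
R = 1 / (1 − 0.3274) = 1.487
Css,max = 52.5 × 1.487 = 78.06 µg/L
Css,min = Css,max × e^(−kτ) = 78.06 × 0.3274 ≈ 25.6 µg/L

25.6 µg/L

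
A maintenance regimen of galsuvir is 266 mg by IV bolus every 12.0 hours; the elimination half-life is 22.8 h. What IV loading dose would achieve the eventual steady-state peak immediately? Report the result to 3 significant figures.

k = ln 2 / 22.8 = 0.03040 h⁻¹
Accumulation ratio R = 1 / (1 − e^(−kτ)) = 1 / (1 − e^(−0.03040×12.0)) = 1 / (1 − 0.6943) = 3.271
Loading dose = maintenance dose × R = 266 × 3.271 ≈ 870 mg

870 mg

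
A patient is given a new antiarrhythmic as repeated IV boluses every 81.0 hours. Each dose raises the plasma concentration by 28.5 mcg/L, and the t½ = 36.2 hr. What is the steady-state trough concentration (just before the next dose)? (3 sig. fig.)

7.67 mcg/L

k = ln 2 / 36.2 = 0.01915 hr⁻¹
Fraction remaining after one interval: e^(−kτ) = e^(−0.01915 × 81.0) = 0.2120
R = 1 / (1 − 0.2120) = 1.269
Css,max = 28.5 × 1.269 = 36.17 mcg/L
Css,min = Css,max × e^(−kτ) = 36.17 × 0.2120 ≈ 7.67 mcg/L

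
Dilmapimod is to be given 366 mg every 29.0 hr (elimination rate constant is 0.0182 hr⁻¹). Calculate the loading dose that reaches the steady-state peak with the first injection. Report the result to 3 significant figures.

Accumulation ratio R = 1 / (1 − e^(−kτ)) = 1 / (1 − e^(−0.01820×29.0)) = 1 / (1 − 0.5899) = 2.438
Loading dose = maintenance dose × R = 366 × 2.438 ≈ 892 mg

892 mg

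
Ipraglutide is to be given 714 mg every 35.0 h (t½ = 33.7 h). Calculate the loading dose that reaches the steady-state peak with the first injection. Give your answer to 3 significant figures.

k = ln 2 / 33.7 = 0.02057 h⁻¹
Accumulation ratio R = 1 / (1 − e^(−kτ)) = 1 / (1 − e^(−0.02057×35.0)) = 1 / (1 − 0.4868) = 1.949
Loading dose = maintenance dose × R = 714 × 1.949 ≈ 1390 mg

1390 mg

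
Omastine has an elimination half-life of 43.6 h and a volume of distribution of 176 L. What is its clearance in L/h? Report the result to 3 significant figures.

2.80 L/h

k = ln 2 / t½ = ln 2 / 43.6 = 0.01590 h⁻¹
CL = k · V = 0.01590 × 176 ≈ 2.80 L/h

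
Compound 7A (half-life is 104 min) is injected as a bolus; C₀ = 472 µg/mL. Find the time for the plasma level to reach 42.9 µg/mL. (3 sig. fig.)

360 minutes

k = ln 2 / 104 = 0.006665 min⁻¹
C(t) = C₀ e^(−kt)  ⇒  t = ln(C₀/C) / k
t = ln(472/42.9) / 0.006665 = 2.398 / 0.006665 ≈ 360 minutes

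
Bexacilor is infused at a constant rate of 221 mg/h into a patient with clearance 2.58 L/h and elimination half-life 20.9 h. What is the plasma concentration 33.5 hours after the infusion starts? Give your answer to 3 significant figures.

57.5 µg/mL

Css = rate / CL = 221 / 2.58 = 85.66 µg/mL
k = ln 2 / 20.9 = 0.03316 h⁻¹
C(t) = Css (1 − e^(−kt)) = 85.66 × (1 − e^(−1.111)) = 85.66 × 0.6708 ≈ 57.5 µg/mL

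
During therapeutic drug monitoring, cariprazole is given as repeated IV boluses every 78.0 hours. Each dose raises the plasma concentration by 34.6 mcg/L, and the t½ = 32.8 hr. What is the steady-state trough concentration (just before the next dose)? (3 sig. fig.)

8.24 mcg/L

k = ln 2 / 32.8 = 0.02113 hr⁻¹
Fraction remaining after one interval: e^(−kτ) = e^(−0.02113 × 78.0) = 0.1924
R = 1 / (1 − 0.1924) = 1.238
Css,max = 34.6 × 1.238 = 42.84 mcg/L
Css,min = Css,max × e^(−kτ) = 42.84 × 0.1924 ≈ 8.24 mcg/L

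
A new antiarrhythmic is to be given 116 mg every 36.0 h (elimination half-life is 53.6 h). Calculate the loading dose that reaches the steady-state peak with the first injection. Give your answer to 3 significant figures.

312 mg

k = ln 2 / 53.6 = 0.01293 h⁻¹
Accumulation ratio R = 1 / (1 − e^(−kτ)) = 1 / (1 − e^(−0.01293×36.0)) = 1 / (1 − 0.6278) = 2.687
Loading dose = maintenance dose × R = 116 × 2.687 ≈ 312 mg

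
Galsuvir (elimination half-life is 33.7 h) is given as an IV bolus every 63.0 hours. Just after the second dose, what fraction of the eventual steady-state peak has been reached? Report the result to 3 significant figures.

k = ln 2 / 33.7 = 0.02057 h⁻¹
f_n = 1 − e^(−nkτ) = 1 − e^(−2 × 0.02057 × 63.0) = 1 − e^(−2.592) = 1 − 0.07490 ≈ 0.925

0.925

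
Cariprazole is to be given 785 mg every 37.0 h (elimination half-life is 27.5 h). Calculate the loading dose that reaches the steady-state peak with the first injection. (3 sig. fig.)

1290 mg

k = ln 2 / 27.5 = 0.02521 h⁻¹
Accumulation ratio R = 1 / (1 − e^(−kτ)) = 1 / (1 − e^(−0.02521×37.0)) = 1 / (1 − 0.3935) = 1.649
Loading dose = maintenance dose × R = 785 × 1.649 ≈ 1290 mg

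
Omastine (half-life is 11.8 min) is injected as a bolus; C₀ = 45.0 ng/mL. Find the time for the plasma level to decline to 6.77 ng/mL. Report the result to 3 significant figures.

32.2 minutes

k = ln 2 / 11.8 = 0.05874 min⁻¹
C(t) = C₀ e^(−kt)  ⇒  t = ln(C₀/C) / k
t = ln(45.0/6.77) / 0.05874 = 1.894 / 0.05874 ≈ 32.2 minutes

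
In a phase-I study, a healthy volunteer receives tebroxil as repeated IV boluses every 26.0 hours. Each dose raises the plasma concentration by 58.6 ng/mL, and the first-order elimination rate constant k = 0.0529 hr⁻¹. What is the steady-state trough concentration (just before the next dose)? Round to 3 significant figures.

19.8 ng/mL

Fraction remaining after one interval: e^(−kτ) = e^(−0.05290 × 26.0) = 0.2527
R = 1 / (1 − 0.2527) = 1.338
Css,max = 58.6 × 1.338 = 78.42 ng/mL
Css,min = Css,max × e^(−kτ) = 78.42 × 0.2527 ≈ 19.8 ng/mL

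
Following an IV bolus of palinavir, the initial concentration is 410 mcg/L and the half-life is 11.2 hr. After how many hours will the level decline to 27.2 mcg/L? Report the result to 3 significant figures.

43.8 hours

k = ln 2 / 11.2 = 0.06189 hr⁻¹
C(t) = C₀ e^(−kt)  ⇒  t = ln(C₀/C) / k
t = ln(410/27.2) / 0.06189 = 2.713 / 0.06189 ≈ 43.8 hours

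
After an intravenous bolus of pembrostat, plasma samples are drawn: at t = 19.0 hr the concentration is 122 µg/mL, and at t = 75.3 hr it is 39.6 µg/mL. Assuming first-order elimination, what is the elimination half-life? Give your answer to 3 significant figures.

k = ln(C₁/C₂) / (t₂ − t₁) = ln(122/39.6) / (75.3 − 19.0)
  = 1.125 / 56.30 = 0.01999 hr⁻¹
t½ = ln 2 / k = ln 2 / 0.01999 ≈ 34.7 hours

34.7 hours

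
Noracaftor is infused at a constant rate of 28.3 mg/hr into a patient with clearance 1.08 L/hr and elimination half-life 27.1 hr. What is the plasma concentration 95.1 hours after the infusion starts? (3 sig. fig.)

23.9 µg/mL

Css = rate / CL = 28.3 / 1.08 = 26.20 µg/mL
k = ln 2 / 27.1 = 0.02558 hr⁻¹
C(t) = Css (1 − e^(−kt)) = 26.20 × (1 − e^(−2.432)) = 26.20 × 0.9122 ≈ 23.9 µg/mL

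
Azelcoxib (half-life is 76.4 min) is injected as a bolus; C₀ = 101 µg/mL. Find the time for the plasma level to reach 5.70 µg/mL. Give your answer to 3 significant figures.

k = ln 2 / 76.4 = 0.009073 min⁻¹
C(t) = C₀ e^(−kt)  ⇒  t = ln(C₀/C) / k
t = ln(101/5.70) / 0.009073 = 2.875 / 0.009073 ≈ 317 minutes

317 minutes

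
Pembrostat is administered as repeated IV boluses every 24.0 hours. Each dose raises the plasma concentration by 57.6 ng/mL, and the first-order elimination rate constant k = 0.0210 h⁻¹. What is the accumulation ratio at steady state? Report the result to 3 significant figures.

Fraction remaining after one interval: e^(−kτ) = e^(−0.02100 × 24.0) = 0.6041
R = 1 / (1 − 0.6041) = 1 / 0.3959 ≈ 2.53

2.53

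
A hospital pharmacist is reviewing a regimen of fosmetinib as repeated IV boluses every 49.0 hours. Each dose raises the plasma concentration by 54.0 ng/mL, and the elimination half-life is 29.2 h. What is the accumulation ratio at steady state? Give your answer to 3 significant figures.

k = ln 2 / 29.2 = 0.02374 h⁻¹
Fraction remaining after one interval: e^(−kτ) = e^(−0.02374 × 49.0) = 0.3125
R = 1 / (1 − 0.3125) = 1 / 0.6875 ≈ 1.45

1.45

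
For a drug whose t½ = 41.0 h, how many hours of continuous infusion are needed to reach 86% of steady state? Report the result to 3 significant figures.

k = ln 2 / 41.0 = 0.01691 h⁻¹
f = 1 − e^(−kt)  ⇒  t = −ln(1 − f) / k
t = −ln(1 − 0.86) / 0.01691 = 1.966 / 0.01691 ≈ 116 hours

116 hours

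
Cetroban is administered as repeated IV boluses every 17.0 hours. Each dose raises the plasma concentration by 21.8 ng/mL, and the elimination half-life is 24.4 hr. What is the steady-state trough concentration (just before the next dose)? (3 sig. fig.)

k = ln 2 / 24.4 = 0.02841 hr⁻¹
Fraction remaining after one interval: e^(−kτ) = e^(−0.02841 × 17.0) = 0.6170
R = 1 / (1 − 0.6170) = 2.611
Css,max = 21.8 × 2.611 = 56.92 ng/mL
Css,min = Css,max × e^(−kτ) = 56.92 × 0.6170 ≈ 35.1 ng/mL

35.1 ng/mL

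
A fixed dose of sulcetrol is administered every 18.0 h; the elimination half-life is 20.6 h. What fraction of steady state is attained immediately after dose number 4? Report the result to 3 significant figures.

0.911

k = ln 2 / 20.6 = 0.03365 h⁻¹
f_n = 1 − e^(−nkτ) = 1 − e^(−4 × 0.03365 × 18.0) = 1 − e^(−2.423) = 1 − 0.08869 ≈ 0.911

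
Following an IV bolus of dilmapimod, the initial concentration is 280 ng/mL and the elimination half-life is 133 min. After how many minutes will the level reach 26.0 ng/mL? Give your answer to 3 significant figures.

456 minutes

k = ln 2 / 133 = 0.005212 min⁻¹
C(t) = C₀ e^(−kt)  ⇒  t = ln(C₀/C) / k
t = ln(280/26.0) / 0.005212 = 2.377 / 0.005212 ≈ 456 minutes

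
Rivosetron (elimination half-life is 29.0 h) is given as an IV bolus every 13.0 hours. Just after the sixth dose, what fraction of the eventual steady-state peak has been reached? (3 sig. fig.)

0.845

k = ln 2 / 29.0 = 0.02390 h⁻¹
f_n = 1 − e^(−nkτ) = 1 − e^(−6 × 0.02390 × 13.0) = 1 − e^(−1.864) = 1 − 0.1550 ≈ 0.845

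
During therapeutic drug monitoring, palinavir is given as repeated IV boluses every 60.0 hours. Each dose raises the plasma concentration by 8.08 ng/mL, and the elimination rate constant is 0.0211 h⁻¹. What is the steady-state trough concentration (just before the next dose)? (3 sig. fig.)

Fraction remaining after one interval: e^(−kτ) = e^(−0.02110 × 60.0) = 0.2820
R = 1 / (1 − 0.2820) = 1.393
Css,max = 8.08 × 1.393 = 11.25 ng/mL
Css,min = Css,max × e^(−kτ) = 11.25 × 0.2820 ≈ 3.17 ng/mL

3.17 ng/mL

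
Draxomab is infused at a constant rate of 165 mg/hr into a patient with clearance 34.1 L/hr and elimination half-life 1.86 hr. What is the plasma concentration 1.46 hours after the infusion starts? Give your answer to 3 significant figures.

Css = rate / CL = 165 / 34.1 = 4.839 µg/mL
k = ln 2 / 1.86 = 0.3727 hr⁻¹
C(t) = Css (1 − e^(−kt)) = 4.839 × (1 − e^(−0.5441)) = 4.839 × 0.4196 ≈ 2.03 µg/mL

2.03 µg/mL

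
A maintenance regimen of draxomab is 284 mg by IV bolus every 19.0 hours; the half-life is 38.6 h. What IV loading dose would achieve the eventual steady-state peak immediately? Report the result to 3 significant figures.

k = ln 2 / 38.6 = 0.01796 h⁻¹
Accumulation ratio R = 1 / (1 − e^(−kτ)) = 1 / (1 − e^(−0.01796×19.0)) = 1 / (1 − 0.7109) = 3.459
Loading dose = maintenance dose × R = 284 × 3.459 ≈ 982 mg

982 mg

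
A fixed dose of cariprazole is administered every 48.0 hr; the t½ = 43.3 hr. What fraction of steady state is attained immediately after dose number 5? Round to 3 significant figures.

k = ln 2 / 43.3 = 0.01601 hr⁻¹
f_n = 1 − e^(−nkτ) = 1 − e^(−5 × 0.01601 × 48.0) = 1 − e^(−3.842) = 1 − 0.02145 ≈ 0.979

0.979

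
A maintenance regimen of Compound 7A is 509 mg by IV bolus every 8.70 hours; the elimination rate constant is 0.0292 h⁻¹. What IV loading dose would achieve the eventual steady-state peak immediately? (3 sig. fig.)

2270 mg

Accumulation ratio R = 1 / (1 − e^(−kτ)) = 1 / (1 − e^(−0.02920×8.70)) = 1 / (1 − 0.7757) = 4.458
Loading dose = maintenance dose × R = 509 × 4.458 ≈ 2270 mg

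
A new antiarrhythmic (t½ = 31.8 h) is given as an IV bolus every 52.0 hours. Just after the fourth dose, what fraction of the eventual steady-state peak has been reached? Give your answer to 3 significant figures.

0.989

k = ln 2 / 31.8 = 0.02180 h⁻¹
f_n = 1 − e^(−nkτ) = 1 − e^(−4 × 0.02180 × 52.0) = 1 − e^(−4.534) = 1 − 0.01074 ≈ 0.989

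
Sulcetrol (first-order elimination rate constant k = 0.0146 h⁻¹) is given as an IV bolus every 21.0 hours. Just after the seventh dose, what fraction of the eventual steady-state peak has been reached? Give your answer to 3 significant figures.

f_n = 1 − e^(−nkτ) = 1 − e^(−7 × 0.01460 × 21.0) = 1 − e^(−2.146) = 1 − 0.1169 ≈ 0.883

0.883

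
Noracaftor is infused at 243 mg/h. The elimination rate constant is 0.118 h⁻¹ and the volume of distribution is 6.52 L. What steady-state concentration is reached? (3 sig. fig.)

316 mg/L

CL = k · V = 0.118 × 6.52 = 0.7694 L/h
Css = rate / CL = 243 / 0.7694 ≈ 316 mg/L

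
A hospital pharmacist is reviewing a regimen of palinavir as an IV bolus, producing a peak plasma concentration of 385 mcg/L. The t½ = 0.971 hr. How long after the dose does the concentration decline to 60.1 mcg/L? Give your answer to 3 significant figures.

k = ln 2 / 0.971 = 0.7138 hr⁻¹
C(t) = C₀ e^(−kt)  ⇒  t = ln(C₀/C) / k
t = ln(385/60.1) / 0.7138 = 1.857 / 0.7138 ≈ 2.60 hours

2.60 hours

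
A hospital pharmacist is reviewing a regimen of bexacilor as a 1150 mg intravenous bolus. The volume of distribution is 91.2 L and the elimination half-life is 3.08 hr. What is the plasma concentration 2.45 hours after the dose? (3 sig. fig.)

C₀ = dose / V = 1150 / 91.2 = 12.61 mg/L
k = ln 2 / 3.08 = 0.2250 hr⁻¹
C(t) = C₀ e^(−kt) = 12.61 × e^(−0.2250 × 2.45) = 12.61 × e^(−0.5514) = 12.61 × 0.5762 ≈ 7.27 mg/L

7.27 mg/L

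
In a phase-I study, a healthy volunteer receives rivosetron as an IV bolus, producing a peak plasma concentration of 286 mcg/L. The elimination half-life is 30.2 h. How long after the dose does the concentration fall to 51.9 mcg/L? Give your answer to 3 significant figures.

k = ln 2 / 30.2 = 0.02295 h⁻¹
C(t) = C₀ e^(−kt)  ⇒  t = ln(C₀/C) / k
t = ln(286/51.9) / 0.02295 = 1.707 / 0.02295 ≈ 74.4 hours

74.4 hours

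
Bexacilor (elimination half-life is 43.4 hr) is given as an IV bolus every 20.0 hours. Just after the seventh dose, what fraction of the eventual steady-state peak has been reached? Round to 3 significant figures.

k = ln 2 / 43.4 = 0.01597 hr⁻¹
f_n = 1 − e^(−nkτ) = 1 − e^(−7 × 0.01597 × 20.0) = 1 − e^(−2.236) = 1 − 0.1069 ≈ 0.893

0.893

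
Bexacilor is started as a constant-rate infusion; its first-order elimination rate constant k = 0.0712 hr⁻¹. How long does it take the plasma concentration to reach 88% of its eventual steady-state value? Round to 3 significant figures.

29.8 hours

f = 1 − e^(−kt)  ⇒  t = −ln(1 − f) / k
t = −ln(1 − 0.88) / 0.07120 = 2.120 / 0.07120 ≈ 29.8 hours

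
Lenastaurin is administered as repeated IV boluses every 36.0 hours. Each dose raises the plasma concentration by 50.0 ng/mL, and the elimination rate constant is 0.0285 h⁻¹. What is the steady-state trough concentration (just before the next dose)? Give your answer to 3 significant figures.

Fraction remaining after one interval: e^(−kτ) = e^(−0.02850 × 36.0) = 0.3584
R = 1 / (1 − 0.3584) = 1.559
Css,max = 50.0 × 1.559 = 77.93 ng/mL
Css,min = Css,max × e^(−kτ) = 77.93 × 0.3584 ≈ 27.9 ng/mL

27.9 ng/mL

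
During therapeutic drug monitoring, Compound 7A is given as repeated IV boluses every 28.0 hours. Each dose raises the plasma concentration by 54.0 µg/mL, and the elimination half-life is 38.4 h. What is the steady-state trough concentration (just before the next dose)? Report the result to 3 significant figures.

k = ln 2 / 38.4 = 0.01805 h⁻¹
Fraction remaining after one interval: e^(−kτ) = e^(−0.01805 × 28.0) = 0.6033
R = 1 / (1 − 0.6033) = 2.520
Css,max = 54.0 × 2.520 = 136.1 µg/mL
Css,min = Css,max × e^(−kτ) = 136.1 × 0.6033 ≈ 82.1 µg/mL

82.1 µg/mL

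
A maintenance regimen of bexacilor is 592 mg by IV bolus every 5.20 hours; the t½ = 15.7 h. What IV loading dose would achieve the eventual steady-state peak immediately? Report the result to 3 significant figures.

k = ln 2 / 15.7 = 0.04415 h⁻¹
Accumulation ratio R = 1 / (1 − e^(−kτ)) = 1 / (1 − e^(−0.04415×5.20)) = 1 / (1 − 0.7949) = 4.875
Loading dose = maintenance dose × R = 592 × 4.875 ≈ 2890 mg

2890 mg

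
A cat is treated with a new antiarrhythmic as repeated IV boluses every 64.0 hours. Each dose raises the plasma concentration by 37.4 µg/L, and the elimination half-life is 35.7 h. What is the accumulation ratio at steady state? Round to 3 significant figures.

k = ln 2 / 35.7 = 0.01942 h⁻¹
Fraction remaining after one interval: e^(−kτ) = e^(−0.01942 × 64.0) = 0.2886
R = 1 / (1 − 0.2886) = 1 / 0.7114 ≈ 1.41

1.41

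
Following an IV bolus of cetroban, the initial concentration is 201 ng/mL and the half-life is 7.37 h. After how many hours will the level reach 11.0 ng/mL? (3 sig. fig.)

30.9 hours

k = ln 2 / 7.37 = 0.09405 h⁻¹
C(t) = C₀ e^(−kt)  ⇒  t = ln(C₀/C) / k
t = ln(201/11.0) / 0.09405 = 2.905 / 0.09405 ≈ 30.9 hours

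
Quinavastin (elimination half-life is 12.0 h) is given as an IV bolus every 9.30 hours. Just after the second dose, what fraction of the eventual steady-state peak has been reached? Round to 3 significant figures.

k = ln 2 / 12.0 = 0.05776 h⁻¹
f_n = 1 − e^(−nkτ) = 1 − e^(−2 × 0.05776 × 9.30) = 1 − e^(−1.074) = 1 − 0.3415 ≈ 0.658

0.658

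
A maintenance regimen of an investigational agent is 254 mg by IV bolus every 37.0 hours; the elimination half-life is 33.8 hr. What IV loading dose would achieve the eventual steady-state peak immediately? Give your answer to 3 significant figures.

k = ln 2 / 33.8 = 0.02051 hr⁻¹
Accumulation ratio R = 1 / (1 − e^(−kτ)) = 1 / (1 − e^(−0.02051×37.0)) = 1 / (1 − 0.4682) = 1.881
Loading dose = maintenance dose × R = 254 × 1.881 ≈ 478 mg

478 mg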